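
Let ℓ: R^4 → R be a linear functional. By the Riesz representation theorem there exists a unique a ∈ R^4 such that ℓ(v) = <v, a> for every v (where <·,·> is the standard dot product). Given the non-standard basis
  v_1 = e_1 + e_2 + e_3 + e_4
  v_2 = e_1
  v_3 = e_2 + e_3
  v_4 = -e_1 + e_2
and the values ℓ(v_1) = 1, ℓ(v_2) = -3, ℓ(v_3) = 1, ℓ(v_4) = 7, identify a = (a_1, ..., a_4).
a = (-3, 4, -3, 3)

Write a = (a_1, ..., a_4) in the standard basis. For each basis vector v_i, ℓ(v_i) = <v_i, a> is a linear equation in the a_j's. Collect the n equations into a matrix system V a = ℓ, where row i of V is v_i (expressed in the standard basis). Since V is invertible (lower-triangular with 1s on the diagonal, up to permutation), solve by back-substitution:
  V =
[[1, 1, 1, 1],
 [1, 0, 0, 0],
 [0, 1, 1, 0],
 [-1, 1, 0, 0]]
  V a = (1, -3, 1, 7)
Solving gives a = (-3, 4, -3, 3).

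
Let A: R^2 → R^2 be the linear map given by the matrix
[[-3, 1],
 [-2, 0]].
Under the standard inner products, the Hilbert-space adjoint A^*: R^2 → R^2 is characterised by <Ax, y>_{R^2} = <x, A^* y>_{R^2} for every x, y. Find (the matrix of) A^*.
A^* = A^T =
[[-3, -2],
 [1, 0]]

For real matrices with standard dot products, the defining identity <Ax, y> = <x, A^* y> gives (Ax)^T y = x^T (A^*) y, i.e. x^T A^T y = x^T (A^*) y. Since this holds for all x, y, we must have A^* = A^T. Therefore
A^* =
[[-3, -2],
 [1, 0]].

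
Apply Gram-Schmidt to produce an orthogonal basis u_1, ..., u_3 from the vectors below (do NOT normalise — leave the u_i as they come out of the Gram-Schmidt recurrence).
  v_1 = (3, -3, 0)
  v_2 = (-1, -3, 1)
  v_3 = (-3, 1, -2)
Orthogonal basis:
  u_1 = (3, -3, 0)
  u_2 = (-2, -2, 1)
  u_3 = (-5/9, -5/9, -20/9)

Apply the Gram-Schmidt recurrence
  u_1 = v_1
  u_i = v_i − Σ_{j<i} ((v_i · u_j) / (u_j · u_j)) · u_j.

Step by step this gives:
  u_1 = (3, -3, 0)
  u_2 = (-2, -2, 1)
  u_3 = (-5/9, -5/9, -20/9)

Orthogonality check:
  u_2 · u_1 = 0 (should be 0)
  u_3 · u_1 = 0 (should be 0)
  u_3 · u_2 = 0 (should be 0)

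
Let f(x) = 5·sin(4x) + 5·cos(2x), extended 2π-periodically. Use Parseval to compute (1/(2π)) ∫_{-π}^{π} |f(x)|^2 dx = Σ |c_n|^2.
Σ |c_n|^2 = 25

Expand |f|^2 and use orthogonality of {sin(nx), cos(mx)} on [-π, π]:
  ∫_{-π}^{π} sin(nx)^2 dx = π, ∫ cos(mx)^2 dx = π, and cross terms integrate to 0.
So ∫_{-π}^{π} f(x)^2 dx = 5^2 · π + 5^2 · π = (25 + 25)π.
Divide by 2π: (25 + 25)/2 = 25.
By Parseval, this equals Σ |c_n|^2.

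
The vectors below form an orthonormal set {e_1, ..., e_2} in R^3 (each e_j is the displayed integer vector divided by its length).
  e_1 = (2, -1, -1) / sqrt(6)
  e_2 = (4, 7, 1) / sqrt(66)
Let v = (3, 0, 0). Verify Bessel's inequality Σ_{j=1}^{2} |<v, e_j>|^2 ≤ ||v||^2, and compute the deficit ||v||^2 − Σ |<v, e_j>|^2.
Σ |<v, e_j>|^2 = 90/11; ||v||^2 = 9; deficit = 9/11

Write each e_j = u_j / sqrt(<u_j, u_j>) where u_j is the displayed integer vector. Then <v, e_j> = <v, u_j> / sqrt(<u_j, u_j>), so |<v, e_j>|^2 = <v, u_j>^2 / <u_j, u_j>.
Coefficients: <v, e_1> = 6/sqrt(6), <v, e_2> = 12/sqrt(66).
Square and sum: Σ |<v, e_j>|^2 = 90/11.
Compute ||v||^2 = v·v = 9.
Deficit = 9 − 90/11 = 9/11 ≥ 0, confirming Bessel's inequality. (The deficit equals ||v − Σ <v,e_j> e_j||^2, the squared distance from v to span{e_j}.)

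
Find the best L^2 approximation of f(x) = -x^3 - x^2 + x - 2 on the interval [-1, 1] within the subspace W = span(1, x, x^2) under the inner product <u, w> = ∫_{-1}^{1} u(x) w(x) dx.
g(x) = -x^2 + 2*x/5 - 2

The best approximation g ∈ W is the orthogonal projection of f onto W. Writing g = a_0 + a_1 x + a_2 x^2, the coefficients solve the normal equations G · a = b where
  G_{ij} = <φ_i, φ_j> and b_i = <f, φ_i>, with φ_0 = 1, φ_1 = x, φ_2 = x^2.
G =
  [2, 0, 2/3]
  [0, 2/3, 0]
  [2/3, 0, 2/5],
b = (-14/3, 4/15, -26/15).
Solving gives a_0 = -2, a_1 = 2/5, a_2 = -1, so
  g(x) = -x^2 + 2*x/5 - 2.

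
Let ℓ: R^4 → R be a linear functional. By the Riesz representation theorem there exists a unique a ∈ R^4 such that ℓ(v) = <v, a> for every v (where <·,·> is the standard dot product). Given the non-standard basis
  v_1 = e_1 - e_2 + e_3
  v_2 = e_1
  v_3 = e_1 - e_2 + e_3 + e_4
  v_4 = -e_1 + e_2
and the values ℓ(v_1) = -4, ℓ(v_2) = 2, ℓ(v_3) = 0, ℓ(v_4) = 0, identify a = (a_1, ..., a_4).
a = (2, 2, -4, 4)

Write a = (a_1, ..., a_4) in the standard basis. For each basis vector v_i, ℓ(v_i) = <v_i, a> is a linear equation in the a_j's. Collect the n equations into a matrix system V a = ℓ, where row i of V is v_i (expressed in the standard basis). Since V is invertible (lower-triangular with 1s on the diagonal, up to permutation), solve by back-substitution:
  V =
[[1, -1, 1, 0],
 [1, 0, 0, 0],
 [1, -1, 1, 1],
 [-1, 1, 0, 0]]
  V a = (-4, 2, 0, 0)
Solving gives a = (2, 2, -4, 4).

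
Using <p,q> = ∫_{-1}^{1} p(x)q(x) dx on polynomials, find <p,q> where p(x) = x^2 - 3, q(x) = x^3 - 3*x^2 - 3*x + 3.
<p,q> = -56/5

Expand the product: p(x)·q(x) = x^5 - 3*x^4 - 6*x^3 + 12*x^2 + 9*x - 9.
∫_{-1}^{1} of each monomial x^k gives [2/(k+1) if k even, 0 if k odd]. Integrating term-by-term (or equivalently evaluating the antiderivative F(x) = x^6/6 - 3*x^5/5 - 3*x^4/2 + 4*x^3 + 9*x^2/2 - 9*x at the endpoints):
  F(1) − F(−1) = -73/30 − (263/30) = -56/5.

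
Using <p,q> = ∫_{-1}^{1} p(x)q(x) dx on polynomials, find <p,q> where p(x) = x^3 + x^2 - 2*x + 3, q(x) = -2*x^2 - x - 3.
<p,q> = -358/15

Expand the product: p(x)·q(x) = -2*x^5 - 3*x^4 - 7*x^2 + 3*x - 9.
∫_{-1}^{1} of each monomial x^k gives [2/(k+1) if k even, 0 if k odd]. Integrating term-by-term (or equivalently evaluating the antiderivative F(x) = -x^6/3 - 3*x^5/5 - 7*x^3/3 + 3*x^2/2 - 9*x at the endpoints):
  F(1) − F(−1) = -323/30 − (131/10) = -358/15.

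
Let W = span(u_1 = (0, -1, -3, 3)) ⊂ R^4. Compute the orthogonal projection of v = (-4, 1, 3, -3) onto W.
proj_W(v) = (0, 1, 3, -3)

Set up U = [u_1 | ... | u_1] ∈ R^(4×1). The projector onto W = col(U) is P = U (U^T U)^(-1) U^T.
Compute U^T U =
  [19],
and U^T v = (-19).
Solve U^T U · c = U^T v for the coefficients: c = (-1). The projection is proj_W(v) = U c.
Check: (v - proj_W(v)) · u_1 = 0  (should be 0).
Result: proj_W(v) = (0, 1, 3, -3).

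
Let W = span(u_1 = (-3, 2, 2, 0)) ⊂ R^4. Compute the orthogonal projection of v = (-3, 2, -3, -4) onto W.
proj_W(v) = (-21/17, 14/17, 14/17, 0)

Set up U = [u_1 | ... | u_1] ∈ R^(4×1). The projector onto W = col(U) is P = U (U^T U)^(-1) U^T.
Compute U^T U =
  [17],
and U^T v = (7).
Solve U^T U · c = U^T v for the coefficients: c = (7/17). The projection is proj_W(v) = U c.
Check: (v - proj_W(v)) · u_1 = 0  (should be 0).
Result: proj_W(v) = (-21/17, 14/17, 14/17, 0).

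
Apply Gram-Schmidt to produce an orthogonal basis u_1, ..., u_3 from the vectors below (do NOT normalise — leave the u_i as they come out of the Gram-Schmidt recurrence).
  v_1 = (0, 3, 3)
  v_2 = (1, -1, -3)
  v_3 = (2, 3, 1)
Orthogonal basis:
  u_1 = (0, 3, 3)
  u_2 = (1, 1, -1)
  u_3 = (2/3, -1/3, 1/3)

Apply the Gram-Schmidt recurrence
  u_1 = v_1
  u_i = v_i − Σ_{j<i} ((v_i · u_j) / (u_j · u_j)) · u_j.

Step by step this gives:
  u_1 = (0, 3, 3)
  u_2 = (1, 1, -1)
  u_3 = (2/3, -1/3, 1/3)

Orthogonality check:
  u_2 · u_1 = 0 (should be 0)
  u_3 · u_1 = 0 (should be 0)
  u_3 · u_2 = 0 (should be 0)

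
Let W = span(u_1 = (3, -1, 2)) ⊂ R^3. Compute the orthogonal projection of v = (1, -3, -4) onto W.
proj_W(v) = (-3/7, 1/7, -2/7)

Set up U = [u_1 | ... | u_1] ∈ R^(3×1). The projector onto W = col(U) is P = U (U^T U)^(-1) U^T.
Compute U^T U =
  [14],
and U^T v = (-2).
Solve U^T U · c = U^T v for the coefficients: c = (-1/7). The projection is proj_W(v) = U c.
Check: (v - proj_W(v)) · u_1 = 0  (should be 0).
Result: proj_W(v) = (-3/7, 1/7, -2/7).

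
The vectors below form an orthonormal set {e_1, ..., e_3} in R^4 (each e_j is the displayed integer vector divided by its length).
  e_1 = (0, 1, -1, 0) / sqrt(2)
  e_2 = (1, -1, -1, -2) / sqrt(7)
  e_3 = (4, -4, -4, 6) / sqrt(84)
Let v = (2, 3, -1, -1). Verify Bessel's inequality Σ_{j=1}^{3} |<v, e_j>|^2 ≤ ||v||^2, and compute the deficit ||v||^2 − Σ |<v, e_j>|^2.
Σ |<v, e_j>|^2 = 9; ||v||^2 = 15; deficit = 6

Write each e_j = u_j / sqrt(<u_j, u_j>) where u_j is the displayed integer vector. Then <v, e_j> = <v, u_j> / sqrt(<u_j, u_j>), so |<v, e_j>|^2 = <v, u_j>^2 / <u_j, u_j>.
Coefficients: <v, e_1> = 4/sqrt(2), <v, e_2> = 2/sqrt(7), <v, e_3> = -6/sqrt(84).
Square and sum: Σ |<v, e_j>|^2 = 9.
Compute ||v||^2 = v·v = 15.
Deficit = 15 − 9 = 6 ≥ 0, confirming Bessel's inequality. (The deficit equals ||v − Σ <v,e_j> e_j||^2, the squared distance from v to span{e_j}.)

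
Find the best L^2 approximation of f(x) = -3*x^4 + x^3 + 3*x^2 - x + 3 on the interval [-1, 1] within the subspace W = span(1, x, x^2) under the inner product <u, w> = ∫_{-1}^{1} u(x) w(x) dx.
g(x) = 3*x^2/7 - 2*x/5 + 114/35

The best approximation g ∈ W is the orthogonal projection of f onto W. Writing g = a_0 + a_1 x + a_2 x^2, the coefficients solve the normal equations G · a = b where
  G_{ij} = <φ_i, φ_j> and b_i = <f, φ_i>, with φ_0 = 1, φ_1 = x, φ_2 = x^2.
G =
  [2, 0, 2/3]
  [0, 2/3, 0]
  [2/3, 0, 2/5],
b = (34/5, -4/15, 82/35).
Solving gives a_0 = 114/35, a_1 = -2/5, a_2 = 3/7, so
  g(x) = 3*x^2/7 - 2*x/5 + 114/35.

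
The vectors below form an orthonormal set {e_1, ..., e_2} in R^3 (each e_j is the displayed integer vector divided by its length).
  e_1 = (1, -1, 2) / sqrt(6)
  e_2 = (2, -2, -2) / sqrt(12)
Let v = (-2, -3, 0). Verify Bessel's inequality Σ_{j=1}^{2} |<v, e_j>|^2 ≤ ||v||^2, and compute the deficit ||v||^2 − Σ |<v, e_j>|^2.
Σ |<v, e_j>|^2 = 1/2; ||v||^2 = 13; deficit = 25/2

Write each e_j = u_j / sqrt(<u_j, u_j>) where u_j is the displayed integer vector. Then <v, e_j> = <v, u_j> / sqrt(<u_j, u_j>), so |<v, e_j>|^2 = <v, u_j>^2 / <u_j, u_j>.
Coefficients: <v, e_1> = 1/sqrt(6), <v, e_2> = 2/sqrt(12).
Square and sum: Σ |<v, e_j>|^2 = 1/2.
Compute ||v||^2 = v·v = 13.
Deficit = 13 − 1/2 = 25/2 ≥ 0, confirming Bessel's inequality. (The deficit equals ||v − Σ <v,e_j> e_j||^2, the squared distance from v to span{e_j}.)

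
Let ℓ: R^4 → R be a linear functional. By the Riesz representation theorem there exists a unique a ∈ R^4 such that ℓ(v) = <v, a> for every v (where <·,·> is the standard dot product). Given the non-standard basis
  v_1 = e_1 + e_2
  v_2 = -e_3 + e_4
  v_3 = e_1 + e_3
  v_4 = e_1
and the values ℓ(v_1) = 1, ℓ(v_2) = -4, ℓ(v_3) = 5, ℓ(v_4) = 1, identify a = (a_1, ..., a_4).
a = (1, 0, 4, 0)

Write a = (a_1, ..., a_4) in the standard basis. For each basis vector v_i, ℓ(v_i) = <v_i, a> is a linear equation in the a_j's. Collect the n equations into a matrix system V a = ℓ, where row i of V is v_i (expressed in the standard basis). Since V is invertible (lower-triangular with 1s on the diagonal, up to permutation), solve by back-substitution:
  V =
[[1, 1, 0, 0],
 [0, 0, -1, 1],
 [1, 0, 1, 0],
 [1, 0, 0, 0]]
  V a = (1, -4, 5, 1)
Solving gives a = (1, 0, 4, 0).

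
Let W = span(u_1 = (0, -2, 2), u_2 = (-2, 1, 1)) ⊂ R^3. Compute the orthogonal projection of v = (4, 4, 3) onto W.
proj_W(v) = (1/3, 1/3, -2/3)

Set up U = [u_1 | ... | u_2] ∈ R^(3×2). The projector onto W = col(U) is P = U (U^T U)^(-1) U^T.
Compute U^T U =
  [8, 0]
  [0, 6],
and U^T v = (-2, -1).
Solve U^T U · c = U^T v for the coefficients: c = (-1/4, -1/6). The projection is proj_W(v) = U c.
Check: (v - proj_W(v)) · u_1 = 0  (should be 0).
Check: (v - proj_W(v)) · u_2 = 0  (should be 0).
Result: proj_W(v) = (1/3, 1/3, -2/3).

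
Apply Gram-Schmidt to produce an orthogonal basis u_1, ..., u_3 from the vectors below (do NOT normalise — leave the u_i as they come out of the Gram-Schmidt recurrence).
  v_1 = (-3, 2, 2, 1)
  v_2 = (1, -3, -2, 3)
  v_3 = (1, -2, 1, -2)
Orthogonal basis:
  u_1 = (-3, 2, 2, 1)
  u_2 = (-2/3, -17/9, -8/9, 32/9)
  u_3 = (-111/314, -275/157, 240/157, -193/314)

Apply the Gram-Schmidt recurrence
  u_1 = v_1
  u_i = v_i − Σ_{j<i} ((v_i · u_j) / (u_j · u_j)) · u_j.

Step by step this gives:
  u_1 = (-3, 2, 2, 1)
  u_2 = (-2/3, -17/9, -8/9, 32/9)
  u_3 = (-111/314, -275/157, 240/157, -193/314)

Orthogonality check:
  u_2 · u_1 = 0 (should be 0)
  u_3 · u_1 = 0 (should be 0)
  u_3 · u_2 = 0 (should be 0)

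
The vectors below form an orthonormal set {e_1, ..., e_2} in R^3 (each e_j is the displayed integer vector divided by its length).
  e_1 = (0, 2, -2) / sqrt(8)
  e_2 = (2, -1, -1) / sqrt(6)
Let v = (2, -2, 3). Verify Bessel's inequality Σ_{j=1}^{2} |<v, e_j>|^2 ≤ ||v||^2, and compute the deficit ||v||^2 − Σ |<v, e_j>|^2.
Σ |<v, e_j>|^2 = 14; ||v||^2 = 17; deficit = 3

Write each e_j = u_j / sqrt(<u_j, u_j>) where u_j is the displayed integer vector. Then <v, e_j> = <v, u_j> / sqrt(<u_j, u_j>), so |<v, e_j>|^2 = <v, u_j>^2 / <u_j, u_j>.
Coefficients: <v, e_1> = -10/sqrt(8), <v, e_2> = 3/sqrt(6).
Square and sum: Σ |<v, e_j>|^2 = 14.
Compute ||v||^2 = v·v = 17.
Deficit = 17 − 14 = 3 ≥ 0, confirming Bessel's inequality. (The deficit equals ||v − Σ <v,e_j> e_j||^2, the squared distance from v to span{e_j}.)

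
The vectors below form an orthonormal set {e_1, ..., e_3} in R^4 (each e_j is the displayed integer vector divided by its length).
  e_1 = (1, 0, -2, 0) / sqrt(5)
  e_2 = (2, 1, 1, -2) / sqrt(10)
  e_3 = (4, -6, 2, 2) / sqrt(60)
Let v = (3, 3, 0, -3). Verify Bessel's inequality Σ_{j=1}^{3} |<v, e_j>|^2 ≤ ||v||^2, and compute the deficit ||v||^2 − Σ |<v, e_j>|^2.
Σ |<v, e_j>|^2 = 267/10; ||v||^2 = 27; deficit = 3/10

Write each e_j = u_j / sqrt(<u_j, u_j>) where u_j is the displayed integer vector. Then <v, e_j> = <v, u_j> / sqrt(<u_j, u_j>), so |<v, e_j>|^2 = <v, u_j>^2 / <u_j, u_j>.
Coefficients: <v, e_1> = 3/sqrt(5), <v, e_2> = 15/sqrt(10), <v, e_3> = -12/sqrt(60).
Square and sum: Σ |<v, e_j>|^2 = 267/10.
Compute ||v||^2 = v·v = 27.
Deficit = 27 − 267/10 = 3/10 ≥ 0, confirming Bessel's inequality. (The deficit equals ||v − Σ <v,e_j> e_j||^2, the squared distance from v to span{e_j}.)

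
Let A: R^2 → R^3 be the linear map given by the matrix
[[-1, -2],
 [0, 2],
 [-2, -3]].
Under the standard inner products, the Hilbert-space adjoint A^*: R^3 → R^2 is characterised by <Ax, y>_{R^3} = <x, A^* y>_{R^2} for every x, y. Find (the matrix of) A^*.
A^* = A^T =
[[-1, 0, -2],
 [-2, 2, -3]]

For real matrices with standard dot products, the defining identity <Ax, y> = <x, A^* y> gives (Ax)^T y = x^T (A^*) y, i.e. x^T A^T y = x^T (A^*) y. Since this holds for all x, y, we must have A^* = A^T. Therefore
A^* =
[[-1, 0, -2],
 [-2, 2, -3]].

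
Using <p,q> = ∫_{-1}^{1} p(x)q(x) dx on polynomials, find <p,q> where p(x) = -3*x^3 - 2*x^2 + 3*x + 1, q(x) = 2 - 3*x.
<p,q> = -16/15

Expand the product: p(x)·q(x) = 9*x^4 - 13*x^2 + 3*x + 2.
∫_{-1}^{1} of each monomial x^k gives [2/(k+1) if k even, 0 if k odd]. Integrating term-by-term (or equivalently evaluating the antiderivative F(x) = 9*x^5/5 - 13*x^3/3 + 3*x^2/2 + 2*x at the endpoints):
  F(1) − F(−1) = 29/30 − (61/30) = -16/15.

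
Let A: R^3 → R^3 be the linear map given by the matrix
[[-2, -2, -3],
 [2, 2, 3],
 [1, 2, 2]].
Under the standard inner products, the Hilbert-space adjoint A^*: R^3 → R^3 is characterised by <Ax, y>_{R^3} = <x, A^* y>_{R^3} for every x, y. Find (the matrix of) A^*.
A^* = A^T =
[[-2, 2, 1],
 [-2, 2, 2],
 [-3, 3, 2]]

For real matrices with standard dot products, the defining identity <Ax, y> = <x, A^* y> gives (Ax)^T y = x^T (A^*) y, i.e. x^T A^T y = x^T (A^*) y. Since this holds for all x, y, we must have A^* = A^T. Therefore
A^* =
[[-2, 2, 1],
 [-2, 2, 2],
 [-3, 3, 2]].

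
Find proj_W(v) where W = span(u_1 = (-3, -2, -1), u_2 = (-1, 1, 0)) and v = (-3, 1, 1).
proj_W(v) = (-74/27, 34/27, -8/27)

Set up U = [u_1 | ... | u_2] ∈ R^(3×2). The projector onto W = col(U) is P = U (U^T U)^(-1) U^T.
Compute U^T U =
  [14, 1]
  [1, 2],
and U^T v = (6, 4).
Solve U^T U · c = U^T v for the coefficients: c = (8/27, 50/27). The projection is proj_W(v) = U c.
Check: (v - proj_W(v)) · u_1 = 0  (should be 0).
Check: (v - proj_W(v)) · u_2 = 0  (should be 0).
Result: proj_W(v) = (-74/27, 34/27, -8/27).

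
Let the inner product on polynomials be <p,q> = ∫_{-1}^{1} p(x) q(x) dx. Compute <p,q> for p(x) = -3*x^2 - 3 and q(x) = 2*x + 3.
<p,q> = -24

Expand the product: p(x)·q(x) = -6*x^3 - 9*x^2 - 6*x - 9.
∫_{-1}^{1} of each monomial x^k gives [2/(k+1) if k even, 0 if k odd]. Integrating term-by-term (or equivalently evaluating the antiderivative F(x) = -3*x^4/2 - 3*x^3 - 3*x^2 - 9*x at the endpoints):
  F(1) − F(−1) = -33/2 − (15/2) = -24.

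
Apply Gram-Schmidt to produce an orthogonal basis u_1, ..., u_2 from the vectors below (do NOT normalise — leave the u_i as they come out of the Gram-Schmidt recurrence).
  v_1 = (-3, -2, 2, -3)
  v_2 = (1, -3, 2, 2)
Orthogonal basis:
  u_1 = (-3, -2, 2, -3)
  u_2 = (29/26, -38/13, 25/13, 55/26)

Apply the Gram-Schmidt recurrence
  u_1 = v_1
  u_i = v_i − Σ_{j<i} ((v_i · u_j) / (u_j · u_j)) · u_j.

Step by step this gives:
  u_1 = (-3, -2, 2, -3)
  u_2 = (29/26, -38/13, 25/13, 55/26)

Orthogonality check:
  u_2 · u_1 = 0 (should be 0)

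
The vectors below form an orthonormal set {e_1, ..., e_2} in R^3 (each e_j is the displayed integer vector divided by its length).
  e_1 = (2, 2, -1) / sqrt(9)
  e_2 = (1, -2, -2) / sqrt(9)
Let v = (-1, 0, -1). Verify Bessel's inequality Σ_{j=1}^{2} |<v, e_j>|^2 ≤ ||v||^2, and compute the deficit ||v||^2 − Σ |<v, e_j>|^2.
Σ |<v, e_j>|^2 = 2/9; ||v||^2 = 2; deficit = 16/9

Write each e_j = u_j / sqrt(<u_j, u_j>) where u_j is the displayed integer vector. Then <v, e_j> = <v, u_j> / sqrt(<u_j, u_j>), so |<v, e_j>|^2 = <v, u_j>^2 / <u_j, u_j>.
Coefficients: <v, e_1> = -1/sqrt(9), <v, e_2> = 1/sqrt(9).
Square and sum: Σ |<v, e_j>|^2 = 2/9.
Compute ||v||^2 = v·v = 2.
Deficit = 2 − 2/9 = 16/9 ≥ 0, confirming Bessel's inequality. (The deficit equals ||v − Σ <v,e_j> e_j||^2, the squared distance from v to span{e_j}.)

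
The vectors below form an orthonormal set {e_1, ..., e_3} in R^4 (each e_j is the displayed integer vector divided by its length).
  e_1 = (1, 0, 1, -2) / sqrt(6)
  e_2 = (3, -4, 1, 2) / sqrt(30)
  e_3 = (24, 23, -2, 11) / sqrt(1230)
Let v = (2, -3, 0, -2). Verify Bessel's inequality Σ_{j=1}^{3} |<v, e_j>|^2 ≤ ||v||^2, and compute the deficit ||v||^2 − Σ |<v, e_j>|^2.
Σ |<v, e_j>|^2 = 1151/82; ||v||^2 = 17; deficit = 243/82

Write each e_j = u_j / sqrt(<u_j, u_j>) where u_j is the displayed integer vector. Then <v, e_j> = <v, u_j> / sqrt(<u_j, u_j>), so |<v, e_j>|^2 = <v, u_j>^2 / <u_j, u_j>.
Coefficients: <v, e_1> = 6/sqrt(6), <v, e_2> = 14/sqrt(30), <v, e_3> = -43/sqrt(1230).
Square and sum: Σ |<v, e_j>|^2 = 1151/82.
Compute ||v||^2 = v·v = 17.
Deficit = 17 − 1151/82 = 243/82 ≥ 0, confirming Bessel's inequality. (The deficit equals ||v − Σ <v,e_j> e_j||^2, the squared distance from v to span{e_j}.)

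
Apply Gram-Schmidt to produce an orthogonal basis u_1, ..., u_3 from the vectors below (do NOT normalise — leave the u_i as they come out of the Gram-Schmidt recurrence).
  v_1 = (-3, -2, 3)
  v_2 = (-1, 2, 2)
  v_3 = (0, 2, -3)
Orthogonal basis:
  u_1 = (-3, -2, 3)
  u_2 = (-7/22, 27/11, 29/22)
  u_3 = (-300/173, 90/173, -240/173)

Apply the Gram-Schmidt recurrence
  u_1 = v_1
  u_i = v_i − Σ_{j<i} ((v_i · u_j) / (u_j · u_j)) · u_j.

Step by step this gives:
  u_1 = (-3, -2, 3)
  u_2 = (-7/22, 27/11, 29/22)
  u_3 = (-300/173, 90/173, -240/173)

Orthogonality check:
  u_2 · u_1 = 0 (should be 0)
  u_3 · u_1 = 0 (should be 0)
  u_3 · u_2 = 0 (should be 0)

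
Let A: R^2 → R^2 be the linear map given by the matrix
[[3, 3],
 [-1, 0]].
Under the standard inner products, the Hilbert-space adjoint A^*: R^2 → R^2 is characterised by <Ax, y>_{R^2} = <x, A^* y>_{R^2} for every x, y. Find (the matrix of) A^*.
A^* = A^T =
[[3, -1],
 [3, 0]]

For real matrices with standard dot products, the defining identity <Ax, y> = <x, A^* y> gives (Ax)^T y = x^T (A^*) y, i.e. x^T A^T y = x^T (A^*) y. Since this holds for all x, y, we must have A^* = A^T. Therefore
A^* =
[[3, -1],
 [3, 0]].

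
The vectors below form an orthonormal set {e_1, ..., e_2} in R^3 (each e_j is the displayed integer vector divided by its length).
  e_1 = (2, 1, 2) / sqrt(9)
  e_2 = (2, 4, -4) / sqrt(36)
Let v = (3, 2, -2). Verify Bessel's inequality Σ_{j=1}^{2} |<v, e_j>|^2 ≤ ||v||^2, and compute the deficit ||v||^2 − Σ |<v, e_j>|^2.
Σ |<v, e_j>|^2 = 137/9; ||v||^2 = 17; deficit = 16/9

Write each e_j = u_j / sqrt(<u_j, u_j>) where u_j is the displayed integer vector. Then <v, e_j> = <v, u_j> / sqrt(<u_j, u_j>), so |<v, e_j>|^2 = <v, u_j>^2 / <u_j, u_j>.
Coefficients: <v, e_1> = 4/sqrt(9), <v, e_2> = 22/sqrt(36).
Square and sum: Σ |<v, e_j>|^2 = 137/9.
Compute ||v||^2 = v·v = 17.
Deficit = 17 − 137/9 = 16/9 ≥ 0, confirming Bessel's inequality. (The deficit equals ||v − Σ <v,e_j> e_j||^2, the squared distance from v to span{e_j}.)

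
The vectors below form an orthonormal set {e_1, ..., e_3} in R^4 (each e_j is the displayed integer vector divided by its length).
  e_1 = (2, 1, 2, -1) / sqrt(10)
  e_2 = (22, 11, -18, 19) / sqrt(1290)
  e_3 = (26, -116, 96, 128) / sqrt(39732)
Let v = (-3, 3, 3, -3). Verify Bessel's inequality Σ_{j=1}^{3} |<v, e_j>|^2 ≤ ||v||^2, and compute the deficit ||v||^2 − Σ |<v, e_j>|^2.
Σ |<v, e_j>|^2 = 2043/77; ||v||^2 = 36; deficit = 729/77

Write each e_j = u_j / sqrt(<u_j, u_j>) where u_j is the displayed integer vector. Then <v, e_j> = <v, u_j> / sqrt(<u_j, u_j>), so |<v, e_j>|^2 = <v, u_j>^2 / <u_j, u_j>.
Coefficients: <v, e_1> = 6/sqrt(10), <v, e_2> = -144/sqrt(1290), <v, e_3> = -522/sqrt(39732).
Square and sum: Σ |<v, e_j>|^2 = 2043/77.
Compute ||v||^2 = v·v = 36.
Deficit = 36 − 2043/77 = 729/77 ≥ 0, confirming Bessel's inequality. (The deficit equals ||v − Σ <v,e_j> e_j||^2, the squared distance from v to span{e_j}.)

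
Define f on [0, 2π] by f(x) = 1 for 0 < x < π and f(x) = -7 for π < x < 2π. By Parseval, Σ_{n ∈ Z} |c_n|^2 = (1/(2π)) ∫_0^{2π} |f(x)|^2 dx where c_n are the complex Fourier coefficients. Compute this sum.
Σ |c_n|^2 = 25

Parseval equates the L^2 energy of f (normalised by 1/(2π)) with the ℓ^2 sum of its Fourier coefficients: (1/(2π)) ∫_0^{2π} |f|^2 = Σ |c_n|^2.
Compute the left side: (1/(2π)) [∫_0^π 1^2 dx + ∫_π^{2π} (-7)^2 dx] = (1/(2π)) · (1π + 49π) = (1 + 49)/2 = 25.
So Σ_{n ∈ Z} |c_n|^2 = 25.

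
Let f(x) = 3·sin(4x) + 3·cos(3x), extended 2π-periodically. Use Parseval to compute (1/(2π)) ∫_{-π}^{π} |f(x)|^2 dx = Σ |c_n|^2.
Σ |c_n|^2 = 9

Expand |f|^2 and use orthogonality of {sin(nx), cos(mx)} on [-π, π]:
  ∫_{-π}^{π} sin(nx)^2 dx = π, ∫ cos(mx)^2 dx = π, and cross terms integrate to 0.
So ∫_{-π}^{π} f(x)^2 dx = 3^2 · π + 3^2 · π = (9 + 9)π.
Divide by 2π: (9 + 9)/2 = 9.
By Parseval, this equals Σ |c_n|^2.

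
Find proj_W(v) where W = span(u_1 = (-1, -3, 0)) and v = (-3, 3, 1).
proj_W(v) = (3/5, 9/5, 0)

Set up U = [u_1 | ... | u_1] ∈ R^(3×1). The projector onto W = col(U) is P = U (U^T U)^(-1) U^T.
Compute U^T U =
  [10],
and U^T v = (-6).
Solve U^T U · c = U^T v for the coefficients: c = (-3/5). The projection is proj_W(v) = U c.
Check: (v - proj_W(v)) · u_1 = 0  (should be 0).
Result: proj_W(v) = (3/5, 9/5, 0).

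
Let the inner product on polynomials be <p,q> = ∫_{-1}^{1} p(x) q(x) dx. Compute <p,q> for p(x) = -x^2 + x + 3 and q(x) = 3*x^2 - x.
<p,q> = 62/15

Expand the product: p(x)·q(x) = -3*x^4 + 4*x^3 + 8*x^2 - 3*x.
∫_{-1}^{1} of each monomial x^k gives [2/(k+1) if k even, 0 if k odd]. Integrating term-by-term (or equivalently evaluating the antiderivative F(x) = -3*x^5/5 + x^4 + 8*x^3/3 - 3*x^2/2 at the endpoints):
  F(1) − F(−1) = 47/30 − (-77/30) = 62/15.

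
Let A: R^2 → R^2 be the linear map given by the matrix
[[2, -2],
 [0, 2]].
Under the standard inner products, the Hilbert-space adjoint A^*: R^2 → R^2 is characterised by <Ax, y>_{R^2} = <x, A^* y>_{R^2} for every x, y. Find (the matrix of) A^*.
A^* = A^T =
[[2, 0],
 [-2, 2]]

For real matrices with standard dot products, the defining identity <Ax, y> = <x, A^* y> gives (Ax)^T y = x^T (A^*) y, i.e. x^T A^T y = x^T (A^*) y. Since this holds for all x, y, we must have A^* = A^T. Therefore
A^* =
[[2, 0],
 [-2, 2]].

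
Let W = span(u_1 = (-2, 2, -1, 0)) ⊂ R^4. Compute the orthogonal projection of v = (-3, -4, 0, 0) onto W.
proj_W(v) = (4/9, -4/9, 2/9, 0)

Set up U = [u_1 | ... | u_1] ∈ R^(4×1). The projector onto W = col(U) is P = U (U^T U)^(-1) U^T.
Compute U^T U =
  [9],
and U^T v = (-2).
Solve U^T U · c = U^T v for the coefficients: c = (-2/9). The projection is proj_W(v) = U c.
Check: (v - proj_W(v)) · u_1 = 0  (should be 0).
Result: proj_W(v) = (4/9, -4/9, 2/9, 0).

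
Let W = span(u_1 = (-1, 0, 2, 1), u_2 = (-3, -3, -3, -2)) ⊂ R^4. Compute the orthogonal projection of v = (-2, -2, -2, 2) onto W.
proj_W(v) = (-2, -36/23, -16/23, -14/23)

Set up U = [u_1 | ... | u_2] ∈ R^(4×2). The projector onto W = col(U) is P = U (U^T U)^(-1) U^T.
Compute U^T U =
  [6, -5]
  [-5, 31],
and U^T v = (0, 14).
Solve U^T U · c = U^T v for the coefficients: c = (10/23, 12/23). The projection is proj_W(v) = U c.
Check: (v - proj_W(v)) · u_1 = 0  (should be 0).
Check: (v - proj_W(v)) · u_2 = 0  (should be 0).
Result: proj_W(v) = (-2, -36/23, -16/23, -14/23).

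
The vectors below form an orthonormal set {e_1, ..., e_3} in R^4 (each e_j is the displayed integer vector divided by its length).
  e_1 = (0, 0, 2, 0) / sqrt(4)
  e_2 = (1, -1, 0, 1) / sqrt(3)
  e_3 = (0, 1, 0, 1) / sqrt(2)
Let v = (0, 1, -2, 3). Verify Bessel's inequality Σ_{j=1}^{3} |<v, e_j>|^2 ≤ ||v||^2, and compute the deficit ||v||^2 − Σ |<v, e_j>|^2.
Σ |<v, e_j>|^2 = 40/3; ||v||^2 = 14; deficit = 2/3

Write each e_j = u_j / sqrt(<u_j, u_j>) where u_j is the displayed integer vector. Then <v, e_j> = <v, u_j> / sqrt(<u_j, u_j>), so |<v, e_j>|^2 = <v, u_j>^2 / <u_j, u_j>.
Coefficients: <v, e_1> = -4/sqrt(4), <v, e_2> = 2/sqrt(3), <v, e_3> = 4/sqrt(2).
Square and sum: Σ |<v, e_j>|^2 = 40/3.
Compute ||v||^2 = v·v = 14.
Deficit = 14 − 40/3 = 2/3 ≥ 0, confirming Bessel's inequality. (The deficit equals ||v − Σ <v,e_j> e_j||^2, the squared distance from v to span{e_j}.)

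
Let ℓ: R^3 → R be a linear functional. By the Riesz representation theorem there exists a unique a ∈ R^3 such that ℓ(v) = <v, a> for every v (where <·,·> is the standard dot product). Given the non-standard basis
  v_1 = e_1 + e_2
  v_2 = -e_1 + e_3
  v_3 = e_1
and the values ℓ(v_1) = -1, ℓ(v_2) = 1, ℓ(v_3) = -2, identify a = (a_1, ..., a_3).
a = (-2, 1, -1)

Write a = (a_1, ..., a_3) in the standard basis. For each basis vector v_i, ℓ(v_i) = <v_i, a> is a linear equation in the a_j's. Collect the n equations into a matrix system V a = ℓ, where row i of V is v_i (expressed in the standard basis). Since V is invertible (lower-triangular with 1s on the diagonal, up to permutation), solve by back-substitution:
  V =
[[1, 1, 0],
 [-1, 0, 1],
 [1, 0, 0]]
  V a = (-1, 1, -2)
Solving gives a = (-2, 1, -1).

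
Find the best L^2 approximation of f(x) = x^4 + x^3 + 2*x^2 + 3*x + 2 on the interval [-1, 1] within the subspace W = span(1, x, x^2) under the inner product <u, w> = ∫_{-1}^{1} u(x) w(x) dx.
g(x) = 20*x^2/7 + 18*x/5 + 67/35

The best approximation g ∈ W is the orthogonal projection of f onto W. Writing g = a_0 + a_1 x + a_2 x^2, the coefficients solve the normal equations G · a = b where
  G_{ij} = <φ_i, φ_j> and b_i = <f, φ_i>, with φ_0 = 1, φ_1 = x, φ_2 = x^2.
G =
  [2, 0, 2/3]
  [0, 2/3, 0]
  [2/3, 0, 2/5],
b = (86/15, 12/5, 254/105).
Solving gives a_0 = 67/35, a_1 = 18/5, a_2 = 20/7, so
  g(x) = 20*x^2/7 + 18*x/5 + 67/35.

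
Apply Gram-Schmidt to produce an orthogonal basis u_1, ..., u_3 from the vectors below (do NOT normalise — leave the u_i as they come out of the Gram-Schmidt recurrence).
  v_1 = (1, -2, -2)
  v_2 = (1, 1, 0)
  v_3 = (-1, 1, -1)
Orthogonal basis:
  u_1 = (1, -2, -2)
  u_2 = (10/9, 7/9, -2/9)
  u_3 = (-14/17, 14/17, -21/17)

Apply the Gram-Schmidt recurrence
  u_1 = v_1
  u_i = v_i − Σ_{j<i} ((v_i · u_j) / (u_j · u_j)) · u_j.

Step by step this gives:
  u_1 = (1, -2, -2)
  u_2 = (10/9, 7/9, -2/9)
  u_3 = (-14/17, 14/17, -21/17)

Orthogonality check:
  u_2 · u_1 = 0 (should be 0)
  u_3 · u_1 = 0 (should be 0)
  u_3 · u_2 = 0 (should be 0)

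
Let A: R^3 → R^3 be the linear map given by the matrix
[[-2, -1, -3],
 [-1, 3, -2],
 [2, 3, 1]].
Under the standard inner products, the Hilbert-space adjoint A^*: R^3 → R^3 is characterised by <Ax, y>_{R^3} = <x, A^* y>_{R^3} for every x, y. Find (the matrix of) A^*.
A^* = A^T =
[[-2, -1, 2],
 [-1, 3, 3],
 [-3, -2, 1]]

For real matrices with standard dot products, the defining identity <Ax, y> = <x, A^* y> gives (Ax)^T y = x^T (A^*) y, i.e. x^T A^T y = x^T (A^*) y. Since this holds for all x, y, we must have A^* = A^T. Therefore
A^* =
[[-2, -1, 2],
 [-1, 3, 3],
 [-3, -2, 1]].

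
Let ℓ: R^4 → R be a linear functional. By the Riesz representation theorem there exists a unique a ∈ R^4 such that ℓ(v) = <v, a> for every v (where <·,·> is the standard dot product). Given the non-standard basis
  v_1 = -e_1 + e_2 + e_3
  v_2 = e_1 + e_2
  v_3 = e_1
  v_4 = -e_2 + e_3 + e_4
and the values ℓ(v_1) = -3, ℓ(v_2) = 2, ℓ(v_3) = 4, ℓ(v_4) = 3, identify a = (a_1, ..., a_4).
a = (4, -2, 3, -2)

Write a = (a_1, ..., a_4) in the standard basis. For each basis vector v_i, ℓ(v_i) = <v_i, a> is a linear equation in the a_j's. Collect the n equations into a matrix system V a = ℓ, where row i of V is v_i (expressed in the standard basis). Since V is invertible (lower-triangular with 1s on the diagonal, up to permutation), solve by back-substitution:
  V =
[[-1, 1, 1, 0],
 [1, 1, 0, 0],
 [1, 0, 0, 0],
 [0, -1, 1, 1]]
  V a = (-3, 2, 4, 3)
Solving gives a = (4, -2, 3, -2).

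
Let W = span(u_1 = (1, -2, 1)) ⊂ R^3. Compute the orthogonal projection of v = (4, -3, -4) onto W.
proj_W(v) = (1, -2, 1)

Set up U = [u_1 | ... | u_1] ∈ R^(3×1). The projector onto W = col(U) is P = U (U^T U)^(-1) U^T.
Compute U^T U =
  [6],
and U^T v = (6).
Solve U^T U · c = U^T v for the coefficients: c = (1). The projection is proj_W(v) = U c.
Check: (v - proj_W(v)) · u_1 = 0  (should be 0).
Result: proj_W(v) = (1, -2, 1).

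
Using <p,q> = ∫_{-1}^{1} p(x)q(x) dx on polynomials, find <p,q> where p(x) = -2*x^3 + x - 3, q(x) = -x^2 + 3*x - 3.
<p,q> = 98/5

Expand the product: p(x)·q(x) = 2*x^5 - 6*x^4 + 5*x^3 + 6*x^2 - 12*x + 9.
∫_{-1}^{1} of each monomial x^k gives [2/(k+1) if k even, 0 if k odd]. Integrating term-by-term (or equivalently evaluating the antiderivative F(x) = x^6/3 - 6*x^5/5 + 5*x^4/4 + 2*x^3 - 6*x^2 + 9*x at the endpoints):
  F(1) − F(−1) = 323/60 − (-853/60) = 98/5.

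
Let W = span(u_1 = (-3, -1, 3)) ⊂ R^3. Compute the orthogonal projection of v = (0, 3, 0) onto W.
proj_W(v) = (9/19, 3/19, -9/19)

Set up U = [u_1 | ... | u_1] ∈ R^(3×1). The projector onto W = col(U) is P = U (U^T U)^(-1) U^T.
Compute U^T U =
  [19],
and U^T v = (-3).
Solve U^T U · c = U^T v for the coefficients: c = (-3/19). The projection is proj_W(v) = U c.
Check: (v - proj_W(v)) · u_1 = 0  (should be 0).
Result: proj_W(v) = (9/19, 3/19, -9/19).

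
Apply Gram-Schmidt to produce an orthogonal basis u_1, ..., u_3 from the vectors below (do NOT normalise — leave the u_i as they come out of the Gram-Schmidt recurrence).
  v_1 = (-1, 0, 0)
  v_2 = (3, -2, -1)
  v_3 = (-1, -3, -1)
Orthogonal basis:
  u_1 = (-1, 0, 0)
  u_2 = (0, -2, -1)
  u_3 = (0, -1/5, 2/5)

Apply the Gram-Schmidt recurrence
  u_1 = v_1
  u_i = v_i − Σ_{j<i} ((v_i · u_j) / (u_j · u_j)) · u_j.

Step by step this gives:
  u_1 = (-1, 0, 0)
  u_2 = (0, -2, -1)
  u_3 = (0, -1/5, 2/5)

Orthogonality check:
  u_2 · u_1 = 0 (should be 0)
  u_3 · u_1 = 0 (should be 0)
  u_3 · u_2 = 0 (should be 0)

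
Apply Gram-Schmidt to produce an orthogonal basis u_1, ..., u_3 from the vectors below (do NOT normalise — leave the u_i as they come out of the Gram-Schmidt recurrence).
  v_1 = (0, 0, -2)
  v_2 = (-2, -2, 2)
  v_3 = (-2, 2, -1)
Orthogonal basis:
  u_1 = (0, 0, -2)
  u_2 = (-2, -2, 0)
  u_3 = (-2, 2, 0)

Apply the Gram-Schmidt recurrence
  u_1 = v_1
  u_i = v_i − Σ_{j<i} ((v_i · u_j) / (u_j · u_j)) · u_j.

Step by step this gives:
  u_1 = (0, 0, -2)
  u_2 = (-2, -2, 0)
  u_3 = (-2, 2, 0)

Orthogonality check:
  u_2 · u_1 = 0 (should be 0)
  u_3 · u_1 = 0 (should be 0)
  u_3 · u_2 = 0 (should be 0)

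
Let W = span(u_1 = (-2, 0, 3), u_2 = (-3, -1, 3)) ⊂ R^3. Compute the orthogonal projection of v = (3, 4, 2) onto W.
proj_W(v) = (63/22, 91/22, 21/11)

Set up U = [u_1 | ... | u_2] ∈ R^(3×2). The projector onto W = col(U) is P = U (U^T U)^(-1) U^T.
Compute U^T U =
  [13, 15]
  [15, 19],
and U^T v = (0, -7).
Solve U^T U · c = U^T v for the coefficients: c = (105/22, -91/22). The projection is proj_W(v) = U c.
Check: (v - proj_W(v)) · u_1 = 0  (should be 0).
Check: (v - proj_W(v)) · u_2 = 0  (should be 0).
Result: proj_W(v) = (63/22, 91/22, 21/11).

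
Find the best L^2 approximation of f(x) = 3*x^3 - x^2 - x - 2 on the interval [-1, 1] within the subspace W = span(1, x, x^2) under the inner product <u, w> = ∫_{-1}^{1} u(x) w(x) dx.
g(x) = -x^2 + 4*x/5 - 2

The best approximation g ∈ W is the orthogonal projection of f onto W. Writing g = a_0 + a_1 x + a_2 x^2, the coefficients solve the normal equations G · a = b where
  G_{ij} = <φ_i, φ_j> and b_i = <f, φ_i>, with φ_0 = 1, φ_1 = x, φ_2 = x^2.
G =
  [2, 0, 2/3]
  [0, 2/3, 0]
  [2/3, 0, 2/5],
b = (-14/3, 8/15, -26/15).
Solving gives a_0 = -2, a_1 = 4/5, a_2 = -1, so
  g(x) = -x^2 + 4*x/5 - 2.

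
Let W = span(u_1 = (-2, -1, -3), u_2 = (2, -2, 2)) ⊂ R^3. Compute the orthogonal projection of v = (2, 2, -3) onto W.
proj_W(v) = (-12/13, 33/26, -21/26)

Set up U = [u_1 | ... | u_2] ∈ R^(3×2). The projector onto W = col(U) is P = U (U^T U)^(-1) U^T.
Compute U^T U =
  [14, -8]
  [-8, 12],
and U^T v = (3, -6).
Solve U^T U · c = U^T v for the coefficients: c = (-3/26, -15/26). The projection is proj_W(v) = U c.
Check: (v - proj_W(v)) · u_1 = 0  (should be 0).
Check: (v - proj_W(v)) · u_2 = 0  (should be 0).
Result: proj_W(v) = (-12/13, 33/26, -21/26).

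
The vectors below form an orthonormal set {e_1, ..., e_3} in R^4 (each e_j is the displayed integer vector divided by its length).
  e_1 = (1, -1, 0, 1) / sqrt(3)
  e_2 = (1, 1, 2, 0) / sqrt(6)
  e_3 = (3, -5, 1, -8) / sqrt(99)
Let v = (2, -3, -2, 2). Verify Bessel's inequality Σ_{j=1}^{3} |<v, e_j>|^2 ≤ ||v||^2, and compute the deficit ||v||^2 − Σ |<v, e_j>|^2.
Σ |<v, e_j>|^2 = 453/22; ||v||^2 = 21; deficit = 9/22

Write each e_j = u_j / sqrt(<u_j, u_j>) where u_j is the displayed integer vector. Then <v, e_j> = <v, u_j> / sqrt(<u_j, u_j>), so |<v, e_j>|^2 = <v, u_j>^2 / <u_j, u_j>.
Coefficients: <v, e_1> = 7/sqrt(3), <v, e_2> = -5/sqrt(6), <v, e_3> = 3/sqrt(99).
Square and sum: Σ |<v, e_j>|^2 = 453/22.
Compute ||v||^2 = v·v = 21.
Deficit = 21 − 453/22 = 9/22 ≥ 0, confirming Bessel's inequality. (The deficit equals ||v − Σ <v,e_j> e_j||^2, the squared distance from v to span{e_j}.)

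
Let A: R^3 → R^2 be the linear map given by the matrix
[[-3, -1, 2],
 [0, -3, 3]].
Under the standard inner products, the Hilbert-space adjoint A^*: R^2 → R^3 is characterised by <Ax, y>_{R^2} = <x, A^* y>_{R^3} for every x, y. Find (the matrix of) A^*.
A^* = A^T =
[[-3, 0],
 [-1, -3],
 [2, 3]]

For real matrices with standard dot products, the defining identity <Ax, y> = <x, A^* y> gives (Ax)^T y = x^T (A^*) y, i.e. x^T A^T y = x^T (A^*) y. Since this holds for all x, y, we must have A^* = A^T. Therefore
A^* =
[[-3, 0],
 [-1, -3],
 [2, 3]].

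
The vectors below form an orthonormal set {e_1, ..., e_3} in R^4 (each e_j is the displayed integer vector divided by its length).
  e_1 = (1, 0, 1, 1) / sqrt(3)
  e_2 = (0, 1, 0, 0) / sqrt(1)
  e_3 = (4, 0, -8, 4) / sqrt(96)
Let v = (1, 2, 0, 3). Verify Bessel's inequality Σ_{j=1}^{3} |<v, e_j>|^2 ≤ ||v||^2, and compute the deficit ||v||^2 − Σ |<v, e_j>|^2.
Σ |<v, e_j>|^2 = 12; ||v||^2 = 14; deficit = 2

Write each e_j = u_j / sqrt(<u_j, u_j>) where u_j is the displayed integer vector. Then <v, e_j> = <v, u_j> / sqrt(<u_j, u_j>), so |<v, e_j>|^2 = <v, u_j>^2 / <u_j, u_j>.
Coefficients: <v, e_1> = 4/sqrt(3), <v, e_2> = 2/sqrt(1), <v, e_3> = 16/sqrt(96).
Square and sum: Σ |<v, e_j>|^2 = 12.
Compute ||v||^2 = v·v = 14.
Deficit = 14 − 12 = 2 ≥ 0, confirming Bessel's inequality. (The deficit equals ||v − Σ <v,e_j> e_j||^2, the squared distance from v to span{e_j}.)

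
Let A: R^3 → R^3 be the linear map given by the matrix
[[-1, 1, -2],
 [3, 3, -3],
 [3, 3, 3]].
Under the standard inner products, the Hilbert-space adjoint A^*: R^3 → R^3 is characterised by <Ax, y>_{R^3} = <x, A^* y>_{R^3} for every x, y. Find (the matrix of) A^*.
A^* = A^T =
[[-1, 3, 3],
 [1, 3, 3],
 [-2, -3, 3]]

For real matrices with standard dot products, the defining identity <Ax, y> = <x, A^* y> gives (Ax)^T y = x^T (A^*) y, i.e. x^T A^T y = x^T (A^*) y. Since this holds for all x, y, we must have A^* = A^T. Therefore
A^* =
[[-1, 3, 3],
 [1, 3, 3],
 [-2, -3, 3]].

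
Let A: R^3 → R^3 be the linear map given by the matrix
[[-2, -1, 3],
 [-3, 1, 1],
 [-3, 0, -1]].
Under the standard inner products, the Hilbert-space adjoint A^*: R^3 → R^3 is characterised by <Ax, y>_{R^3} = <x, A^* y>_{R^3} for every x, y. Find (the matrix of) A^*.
A^* = A^T =
[[-2, -3, -3],
 [-1, 1, 0],
 [3, 1, -1]]

For real matrices with standard dot products, the defining identity <Ax, y> = <x, A^* y> gives (Ax)^T y = x^T (A^*) y, i.e. x^T A^T y = x^T (A^*) y. Since this holds for all x, y, we must have A^* = A^T. Therefore
A^* =
[[-2, -3, -3],
 [-1, 1, 0],
 [3, 1, -1]].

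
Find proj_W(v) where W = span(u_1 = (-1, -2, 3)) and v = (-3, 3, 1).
proj_W(v) = (0, 0, 0)

Set up U = [u_1 | ... | u_1] ∈ R^(3×1). The projector onto W = col(U) is P = U (U^T U)^(-1) U^T.
Compute U^T U =
  [14],
and U^T v = (0).
Solve U^T U · c = U^T v for the coefficients: c = (0). The projection is proj_W(v) = U c.
Check: (v - proj_W(v)) · u_1 = 0  (should be 0).
Result: proj_W(v) = (0, 0, 0).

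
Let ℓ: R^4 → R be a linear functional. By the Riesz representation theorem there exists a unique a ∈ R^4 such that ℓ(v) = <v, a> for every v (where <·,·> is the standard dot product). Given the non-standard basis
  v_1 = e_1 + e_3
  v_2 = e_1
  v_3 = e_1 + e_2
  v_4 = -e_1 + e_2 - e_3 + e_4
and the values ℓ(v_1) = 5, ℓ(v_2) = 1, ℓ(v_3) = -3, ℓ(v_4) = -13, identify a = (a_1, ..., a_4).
a = (1, -4, 4, -4)

Write a = (a_1, ..., a_4) in the standard basis. For each basis vector v_i, ℓ(v_i) = <v_i, a> is a linear equation in the a_j's. Collect the n equations into a matrix system V a = ℓ, where row i of V is v_i (expressed in the standard basis). Since V is invertible (lower-triangular with 1s on the diagonal, up to permutation), solve by back-substitution:
  V =
[[1, 0, 1, 0],
 [1, 0, 0, 0],
 [1, 1, 0, 0],
 [-1, 1, -1, 1]]
  V a = (5, 1, -3, -13)
Solving gives a = (1, -4, 4, -4).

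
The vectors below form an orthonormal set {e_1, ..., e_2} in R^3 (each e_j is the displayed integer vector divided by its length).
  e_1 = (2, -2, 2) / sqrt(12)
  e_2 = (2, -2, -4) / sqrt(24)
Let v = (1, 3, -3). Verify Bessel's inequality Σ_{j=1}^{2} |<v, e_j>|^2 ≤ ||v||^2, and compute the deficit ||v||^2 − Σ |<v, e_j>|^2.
Σ |<v, e_j>|^2 = 11; ||v||^2 = 19; deficit = 8

Write each e_j = u_j / sqrt(<u_j, u_j>) where u_j is the displayed integer vector. Then <v, e_j> = <v, u_j> / sqrt(<u_j, u_j>), so |<v, e_j>|^2 = <v, u_j>^2 / <u_j, u_j>.
Coefficients: <v, e_1> = -10/sqrt(12), <v, e_2> = 8/sqrt(24).
Square and sum: Σ |<v, e_j>|^2 = 11.
Compute ||v||^2 = v·v = 19.
Deficit = 19 − 11 = 8 ≥ 0, confirming Bessel's inequality. (The deficit equals ||v − Σ <v,e_j> e_j||^2, the squared distance from v to span{e_j}.)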